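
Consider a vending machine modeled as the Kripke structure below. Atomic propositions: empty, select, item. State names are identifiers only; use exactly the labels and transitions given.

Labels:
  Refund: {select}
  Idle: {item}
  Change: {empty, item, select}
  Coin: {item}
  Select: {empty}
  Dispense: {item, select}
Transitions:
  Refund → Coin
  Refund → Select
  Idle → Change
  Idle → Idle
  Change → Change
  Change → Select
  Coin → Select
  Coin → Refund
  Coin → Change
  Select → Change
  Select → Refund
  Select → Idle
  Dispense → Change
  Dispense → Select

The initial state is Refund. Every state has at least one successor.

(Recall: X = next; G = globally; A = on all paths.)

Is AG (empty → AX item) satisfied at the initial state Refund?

No

States satisfying empty → AX item: {Refund, Idle, Coin, Dispense}.
States satisfying AG (empty → AX item): ∅.
Change is reachable from Refund and violates empty → AX item, so AG fails at Refund.
Refund ∉ Sat(AG (empty → AX item)).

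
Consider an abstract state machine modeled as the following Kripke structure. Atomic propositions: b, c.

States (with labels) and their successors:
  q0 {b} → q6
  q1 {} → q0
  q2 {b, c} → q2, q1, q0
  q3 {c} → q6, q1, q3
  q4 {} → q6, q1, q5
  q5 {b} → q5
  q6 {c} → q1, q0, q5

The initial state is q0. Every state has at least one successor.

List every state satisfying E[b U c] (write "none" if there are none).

{q0, q2, q3, q6}

States satisfying b: {q0, q2, q5}.
States satisfying c: {q2, q3, q6}.
States satisfying E[b U c]: {q0, q2, q3, q6}.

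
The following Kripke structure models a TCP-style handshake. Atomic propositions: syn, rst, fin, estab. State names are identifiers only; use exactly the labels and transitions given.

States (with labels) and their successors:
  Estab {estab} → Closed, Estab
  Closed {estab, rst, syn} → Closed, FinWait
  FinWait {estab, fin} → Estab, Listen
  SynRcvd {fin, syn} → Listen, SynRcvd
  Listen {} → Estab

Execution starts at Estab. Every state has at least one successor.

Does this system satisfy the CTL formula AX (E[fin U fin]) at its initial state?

States satisfying E[fin U fin]: {FinWait, SynRcvd}.
States satisfying AX (E[fin U fin]): ∅.
Estab ∉ Sat(AX (E[fin U fin])).

Does not hold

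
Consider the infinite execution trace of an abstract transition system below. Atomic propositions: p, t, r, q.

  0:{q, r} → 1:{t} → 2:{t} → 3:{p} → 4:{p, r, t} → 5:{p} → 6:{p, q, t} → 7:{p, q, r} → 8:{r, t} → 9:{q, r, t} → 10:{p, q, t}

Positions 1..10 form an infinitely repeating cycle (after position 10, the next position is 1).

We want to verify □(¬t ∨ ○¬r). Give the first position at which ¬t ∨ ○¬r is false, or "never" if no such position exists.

Check ¬t ∨ ○¬r at each position in order: 0 ✓, 1 ✓, 2 ✓, 3 ✓, 4 ✓, 5 ✓.
At position 6 the labels are {p, q, t} and the next position 7 has {p, q, r}, so ¬t ∨ ○¬r is false there. This is the first violation.

6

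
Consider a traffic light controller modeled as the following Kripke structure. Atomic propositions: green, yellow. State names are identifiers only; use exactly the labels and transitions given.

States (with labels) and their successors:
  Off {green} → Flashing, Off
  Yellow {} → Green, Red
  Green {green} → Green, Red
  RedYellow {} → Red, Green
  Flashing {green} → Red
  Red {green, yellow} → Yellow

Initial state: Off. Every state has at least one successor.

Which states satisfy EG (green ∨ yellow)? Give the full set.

{Off, Green}

States satisfying green ∨ yellow: {Off, Green, Flashing, Red}.
States satisfying EG (green ∨ yellow): {Off, Green}.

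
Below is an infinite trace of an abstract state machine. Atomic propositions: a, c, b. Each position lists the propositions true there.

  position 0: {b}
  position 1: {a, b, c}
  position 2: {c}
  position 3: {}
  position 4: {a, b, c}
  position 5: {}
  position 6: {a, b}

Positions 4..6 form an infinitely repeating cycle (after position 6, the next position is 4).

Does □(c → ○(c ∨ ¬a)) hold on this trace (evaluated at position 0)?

Satisfied

c → ○(c ∨ ¬a) holds at every position 0..6, and those are all positions ever visited, so □(c → ○(c ∨ ¬a)) holds.
Positions where c holds: 1, 2, 4.
Check ○(c ∨ ¬a) at each: 1→ok, 2→ok, 4→ok.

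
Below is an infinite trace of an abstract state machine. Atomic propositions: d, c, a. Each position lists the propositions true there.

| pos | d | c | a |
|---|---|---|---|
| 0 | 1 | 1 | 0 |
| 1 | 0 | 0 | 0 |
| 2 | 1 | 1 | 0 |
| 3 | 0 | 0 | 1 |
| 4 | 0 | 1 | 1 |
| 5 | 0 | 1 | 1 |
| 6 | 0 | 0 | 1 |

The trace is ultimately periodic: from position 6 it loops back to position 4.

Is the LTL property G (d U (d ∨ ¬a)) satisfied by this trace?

No

d U (d ∨ ¬a) must hold at every position from 0 onward. It fails at position 3, so G (d U (d ∨ ¬a)) is false.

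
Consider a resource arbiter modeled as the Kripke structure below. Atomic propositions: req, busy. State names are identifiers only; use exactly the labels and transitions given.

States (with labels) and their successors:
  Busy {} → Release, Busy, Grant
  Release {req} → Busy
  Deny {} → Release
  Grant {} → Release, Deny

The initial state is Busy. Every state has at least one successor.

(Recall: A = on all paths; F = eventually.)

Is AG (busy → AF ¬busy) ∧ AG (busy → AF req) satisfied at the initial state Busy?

Yes

States satisfying busy → AF ¬busy: {Busy, Release, Deny, Grant}.
States satisfying AG (busy → AF ¬busy): {Busy, Release, Deny, Grant}.
States satisfying busy → AF req: {Busy, Release, Deny, Grant}.
States satisfying AG (busy → AF req): {Busy, Release, Deny, Grant}.
States satisfying AG (busy → AF ¬busy) ∧ AG (busy → AF req): {Busy, Release, Deny, Grant}.
Busy ∈ Sat(AG (busy → AF ¬busy) ∧ AG (busy → AF req)).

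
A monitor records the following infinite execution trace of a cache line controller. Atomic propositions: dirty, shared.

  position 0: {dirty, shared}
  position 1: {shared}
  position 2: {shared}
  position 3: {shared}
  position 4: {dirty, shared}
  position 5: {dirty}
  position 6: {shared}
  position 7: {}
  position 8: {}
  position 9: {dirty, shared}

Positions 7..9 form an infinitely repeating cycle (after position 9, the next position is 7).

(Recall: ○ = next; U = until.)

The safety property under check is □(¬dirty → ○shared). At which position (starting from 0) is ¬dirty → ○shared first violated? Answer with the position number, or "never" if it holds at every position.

6

Check ¬dirty → ○shared at each position in order: 0 ✓, 1 ✓, 2 ✓, 3 ✓, 4 ✓, 5 ✓.
At position 6 the labels are {shared} and the next position 7 has {}, so ¬dirty → ○shared is false there. This is the first violation.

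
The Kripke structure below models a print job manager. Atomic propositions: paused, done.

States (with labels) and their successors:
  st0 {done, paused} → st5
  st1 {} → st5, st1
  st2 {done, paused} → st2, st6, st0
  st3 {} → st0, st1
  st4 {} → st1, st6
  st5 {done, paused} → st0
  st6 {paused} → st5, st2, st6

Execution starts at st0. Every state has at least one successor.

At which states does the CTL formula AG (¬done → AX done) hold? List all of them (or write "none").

States satisfying ¬done → AX done: {st0, st2, st5}.
States satisfying AG (¬done → AX done): {st0, st5}.

{st0, st5}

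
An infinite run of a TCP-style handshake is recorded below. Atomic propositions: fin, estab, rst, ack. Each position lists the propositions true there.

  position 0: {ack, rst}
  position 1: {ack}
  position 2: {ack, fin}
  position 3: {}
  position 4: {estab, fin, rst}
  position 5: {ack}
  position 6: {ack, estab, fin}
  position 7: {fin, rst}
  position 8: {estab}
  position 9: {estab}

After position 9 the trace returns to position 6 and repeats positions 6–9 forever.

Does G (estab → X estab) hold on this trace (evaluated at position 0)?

Does not hold

estab → X estab must hold at every position from 0 onward. It fails at position 4, so G (estab → X estab) is false.
Positions where estab holds: 4, 6, 8, 9.
Check X estab at each: 4→fails, 6→fails, 8→ok, 9→ok.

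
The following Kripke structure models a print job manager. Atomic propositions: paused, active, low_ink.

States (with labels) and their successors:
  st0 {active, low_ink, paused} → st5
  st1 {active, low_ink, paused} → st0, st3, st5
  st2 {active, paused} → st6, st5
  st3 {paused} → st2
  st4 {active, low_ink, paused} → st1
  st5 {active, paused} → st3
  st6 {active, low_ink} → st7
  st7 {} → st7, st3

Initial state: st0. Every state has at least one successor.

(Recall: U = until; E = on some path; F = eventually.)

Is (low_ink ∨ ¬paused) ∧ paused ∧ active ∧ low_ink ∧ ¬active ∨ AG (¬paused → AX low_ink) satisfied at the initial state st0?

Does not hold

States satisfying ¬paused: {st6, st7}.
States satisfying low_ink ∨ ¬paused: {st0, st1, st4, st6, st7}.
States satisfying (low_ink ∨ ¬paused) ∧ paused: {st0, st1, st4}.
States satisfying active ∧ low_ink: {st0, st1, st4, st6}.
States satisfying ¬active: {st3, st7}.
States satisfying active ∧ low_ink ∧ ¬active: ∅.
States satisfying ¬paused → AX low_ink: {st0, st1, st2, st3, st4, st5}.
States satisfying AG (¬paused → AX low_ink): ∅.
States satisfying (low_ink ∨ ¬paused) ∧ paused ∧ active ∧ low_ink ∧ ¬active ∨ AG (¬paused → AX low_ink): ∅.
st0 ∉ Sat((low_ink ∨ ¬paused) ∧ paused ∧ active ∧ low_ink ∧ ¬active ∨ AG (¬paused → AX low_ink)).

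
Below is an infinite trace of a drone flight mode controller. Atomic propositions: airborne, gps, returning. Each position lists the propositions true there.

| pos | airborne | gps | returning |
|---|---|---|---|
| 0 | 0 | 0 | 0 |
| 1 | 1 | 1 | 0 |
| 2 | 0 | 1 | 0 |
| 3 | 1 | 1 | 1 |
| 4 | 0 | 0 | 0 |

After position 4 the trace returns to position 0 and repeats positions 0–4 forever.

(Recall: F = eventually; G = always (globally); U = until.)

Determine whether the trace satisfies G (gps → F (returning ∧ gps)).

gps → F (returning ∧ gps) holds at every position 0..4, and those are all positions ever visited, so G (gps → F (returning ∧ gps)) holds.
Positions where gps holds: 1, 2, 3.
Check F (returning ∧ gps) at each: 1→ok, 2→ok, 3→ok.

Satisfied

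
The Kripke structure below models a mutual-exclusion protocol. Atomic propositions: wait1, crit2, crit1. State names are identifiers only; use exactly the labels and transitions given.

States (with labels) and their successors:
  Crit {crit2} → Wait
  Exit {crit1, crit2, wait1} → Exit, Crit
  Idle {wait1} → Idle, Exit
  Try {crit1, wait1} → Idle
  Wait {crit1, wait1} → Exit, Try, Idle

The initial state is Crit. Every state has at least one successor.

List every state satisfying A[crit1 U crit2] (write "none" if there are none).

States satisfying crit1: {Exit, Try, Wait}.
States satisfying crit2: {Crit, Exit}.
States satisfying A[crit1 U crit2]: {Crit, Exit}.

{Crit, Exit}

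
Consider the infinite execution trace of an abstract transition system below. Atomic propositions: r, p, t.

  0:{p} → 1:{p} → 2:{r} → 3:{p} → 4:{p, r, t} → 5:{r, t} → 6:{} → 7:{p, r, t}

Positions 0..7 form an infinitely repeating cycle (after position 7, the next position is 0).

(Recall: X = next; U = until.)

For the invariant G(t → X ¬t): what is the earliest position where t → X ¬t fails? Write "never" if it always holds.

4

Check t → X ¬t at each position in order: 0 ✓, 1 ✓, 2 ✓, 3 ✓.
At position 4 the labels are {p, r, t} and the next position 5 has {r, t}, so t → X ¬t is false there. This is the first violation.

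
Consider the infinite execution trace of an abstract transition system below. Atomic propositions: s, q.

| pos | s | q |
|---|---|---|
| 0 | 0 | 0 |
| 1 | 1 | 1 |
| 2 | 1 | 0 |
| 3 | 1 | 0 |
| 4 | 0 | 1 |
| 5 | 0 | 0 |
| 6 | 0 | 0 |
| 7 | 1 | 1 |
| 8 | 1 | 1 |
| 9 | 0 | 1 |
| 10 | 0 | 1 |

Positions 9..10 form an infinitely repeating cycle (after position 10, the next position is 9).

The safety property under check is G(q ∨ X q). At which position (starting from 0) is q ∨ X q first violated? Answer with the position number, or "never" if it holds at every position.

2

Check q ∨ X q at each position in order: 0 ✓, 1 ✓.
At position 2 the labels are {s} and the next position 3 has {s}, so q ∨ X q is false there. This is the first violation.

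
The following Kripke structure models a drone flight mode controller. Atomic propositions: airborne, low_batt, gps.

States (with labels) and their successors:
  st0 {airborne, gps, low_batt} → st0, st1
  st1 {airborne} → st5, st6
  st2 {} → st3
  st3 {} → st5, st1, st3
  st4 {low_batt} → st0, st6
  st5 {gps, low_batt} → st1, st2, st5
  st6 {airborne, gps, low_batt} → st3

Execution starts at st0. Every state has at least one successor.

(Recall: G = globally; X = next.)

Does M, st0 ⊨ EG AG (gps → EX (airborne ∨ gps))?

Violated

States satisfying AG (gps → EX (airborne ∨ gps)): ∅.
States satisfying EG AG (gps → EX (airborne ∨ gps)): ∅.
No suitable path/successor from st0 witnesses the formula.
st0 ∉ Sat(EG AG (gps → EX (airborne ∨ gps))).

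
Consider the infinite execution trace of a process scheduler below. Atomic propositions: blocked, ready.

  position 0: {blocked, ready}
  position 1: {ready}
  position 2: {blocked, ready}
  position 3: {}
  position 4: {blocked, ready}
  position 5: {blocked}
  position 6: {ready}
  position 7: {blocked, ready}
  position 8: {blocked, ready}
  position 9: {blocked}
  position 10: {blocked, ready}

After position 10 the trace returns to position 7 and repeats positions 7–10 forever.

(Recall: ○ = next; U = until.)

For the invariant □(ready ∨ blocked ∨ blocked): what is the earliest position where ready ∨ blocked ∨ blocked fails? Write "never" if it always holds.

Check ready ∨ blocked ∨ blocked at each position in order: 0 ✓, 1 ✓, 2 ✓.
At position 3 the labels are {}, so ready ∨ blocked ∨ blocked is false there. This is the first violation.

3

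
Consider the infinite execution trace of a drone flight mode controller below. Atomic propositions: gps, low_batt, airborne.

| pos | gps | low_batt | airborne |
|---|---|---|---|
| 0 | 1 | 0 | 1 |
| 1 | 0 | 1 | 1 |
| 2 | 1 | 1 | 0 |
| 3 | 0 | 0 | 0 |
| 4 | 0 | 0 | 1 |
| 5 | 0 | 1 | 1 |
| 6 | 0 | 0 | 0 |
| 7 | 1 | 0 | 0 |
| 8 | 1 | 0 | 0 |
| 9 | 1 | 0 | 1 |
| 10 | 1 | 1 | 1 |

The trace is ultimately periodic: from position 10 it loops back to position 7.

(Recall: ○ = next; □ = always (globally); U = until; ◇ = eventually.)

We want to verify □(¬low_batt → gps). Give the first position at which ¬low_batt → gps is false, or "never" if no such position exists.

Check ¬low_batt → gps at each position in order: 0 ✓, 1 ✓, 2 ✓.
At position 3 the labels are {}, so ¬low_batt → gps is false there. This is the first violation.

3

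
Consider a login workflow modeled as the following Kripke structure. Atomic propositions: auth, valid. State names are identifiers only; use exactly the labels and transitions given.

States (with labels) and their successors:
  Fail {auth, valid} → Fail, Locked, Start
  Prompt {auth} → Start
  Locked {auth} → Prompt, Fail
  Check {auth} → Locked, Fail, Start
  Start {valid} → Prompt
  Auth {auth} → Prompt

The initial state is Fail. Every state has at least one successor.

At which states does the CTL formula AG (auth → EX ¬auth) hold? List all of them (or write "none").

{Prompt, Start}

States satisfying auth → EX ¬auth: {Fail, Prompt, Check, Start}.
States satisfying AG (auth → EX ¬auth): {Prompt, Start}.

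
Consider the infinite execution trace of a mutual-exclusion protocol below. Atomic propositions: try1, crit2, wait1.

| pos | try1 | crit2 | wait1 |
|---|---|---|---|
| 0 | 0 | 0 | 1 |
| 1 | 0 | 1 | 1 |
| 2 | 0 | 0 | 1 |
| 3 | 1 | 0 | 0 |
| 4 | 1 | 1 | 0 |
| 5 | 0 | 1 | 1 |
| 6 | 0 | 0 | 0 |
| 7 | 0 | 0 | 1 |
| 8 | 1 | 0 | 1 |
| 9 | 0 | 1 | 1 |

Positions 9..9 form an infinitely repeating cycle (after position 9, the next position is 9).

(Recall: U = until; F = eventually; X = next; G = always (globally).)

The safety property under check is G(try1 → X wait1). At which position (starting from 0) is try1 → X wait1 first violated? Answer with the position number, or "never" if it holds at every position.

Check try1 → X wait1 at each position in order: 0 ✓, 1 ✓, 2 ✓.
At position 3 the labels are {try1} and the next position 4 has {crit2, try1}, so try1 → X wait1 is false there. This is the first violation.

3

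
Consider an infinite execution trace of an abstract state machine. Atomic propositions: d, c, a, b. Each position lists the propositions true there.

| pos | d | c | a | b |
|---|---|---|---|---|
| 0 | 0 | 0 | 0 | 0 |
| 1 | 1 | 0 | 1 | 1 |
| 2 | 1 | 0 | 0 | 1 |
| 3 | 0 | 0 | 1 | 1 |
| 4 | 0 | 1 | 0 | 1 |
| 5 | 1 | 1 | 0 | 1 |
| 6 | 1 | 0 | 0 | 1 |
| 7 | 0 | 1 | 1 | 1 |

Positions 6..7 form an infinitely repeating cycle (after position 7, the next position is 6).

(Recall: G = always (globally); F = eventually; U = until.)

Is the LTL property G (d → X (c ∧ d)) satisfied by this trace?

d → X (c ∧ d) must hold at every position from 0 onward. It fails at position 1, so G (d → X (c ∧ d)) is false.
Positions where d holds: 1, 2, 5, 6.
Check X (c ∧ d) at each: 1→fails, 2→fails, 5→fails, 6→fails.

Violated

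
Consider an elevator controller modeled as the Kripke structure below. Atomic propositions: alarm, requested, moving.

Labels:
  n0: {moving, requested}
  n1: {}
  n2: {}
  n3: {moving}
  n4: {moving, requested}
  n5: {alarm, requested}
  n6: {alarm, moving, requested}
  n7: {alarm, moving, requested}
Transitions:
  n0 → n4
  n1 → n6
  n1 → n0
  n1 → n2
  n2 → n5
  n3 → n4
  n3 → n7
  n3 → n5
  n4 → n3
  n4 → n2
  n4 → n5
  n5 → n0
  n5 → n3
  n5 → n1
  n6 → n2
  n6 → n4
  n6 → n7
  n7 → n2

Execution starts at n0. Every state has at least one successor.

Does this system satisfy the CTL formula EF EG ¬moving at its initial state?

States satisfying EG ¬moving: {n1, n2, n5}.
States satisfying EF EG ¬moving: {n0, n1, n2, n3, n4, n5, n6, n7}.
Some path from n0 reaches a state where EG ¬moving holds.
n0 ∈ Sat(EF EG ¬moving).

Satisfied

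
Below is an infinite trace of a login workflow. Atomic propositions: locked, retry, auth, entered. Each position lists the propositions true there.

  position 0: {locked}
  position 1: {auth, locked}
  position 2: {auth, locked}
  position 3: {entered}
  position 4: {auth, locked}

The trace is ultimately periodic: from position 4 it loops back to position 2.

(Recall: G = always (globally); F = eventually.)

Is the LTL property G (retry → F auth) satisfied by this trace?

retry → F auth holds at every position 0..4, and those are all positions ever visited, so G (retry → F auth) holds.

Holds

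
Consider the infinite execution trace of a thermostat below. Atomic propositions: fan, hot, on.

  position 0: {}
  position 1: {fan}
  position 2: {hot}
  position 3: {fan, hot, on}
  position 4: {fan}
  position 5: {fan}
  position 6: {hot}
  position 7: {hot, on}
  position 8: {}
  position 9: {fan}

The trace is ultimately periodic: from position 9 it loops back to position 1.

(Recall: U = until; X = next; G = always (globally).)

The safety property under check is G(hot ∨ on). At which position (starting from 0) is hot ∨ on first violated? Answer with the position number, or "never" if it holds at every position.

At position 0 the labels are {}, so hot ∨ on is false there. This is the first violation.

0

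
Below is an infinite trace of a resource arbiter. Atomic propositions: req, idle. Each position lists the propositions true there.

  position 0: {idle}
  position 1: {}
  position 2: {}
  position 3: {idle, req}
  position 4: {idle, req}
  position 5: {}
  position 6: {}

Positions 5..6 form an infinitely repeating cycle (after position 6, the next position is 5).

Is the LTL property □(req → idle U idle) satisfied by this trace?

req → idle U idle holds at every position 0..6, and those are all positions ever visited, so □(req → idle U idle) holds.
Positions where req holds: 3, 4.
Check idle U idle at each: 3→ok, 4→ok.

Yes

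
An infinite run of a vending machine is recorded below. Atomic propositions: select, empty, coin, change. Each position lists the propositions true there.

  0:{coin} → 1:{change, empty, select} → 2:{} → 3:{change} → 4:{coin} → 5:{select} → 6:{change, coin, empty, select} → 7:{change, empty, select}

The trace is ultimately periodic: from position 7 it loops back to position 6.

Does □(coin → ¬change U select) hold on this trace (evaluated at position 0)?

Yes

coin → ¬change U select holds at every position 0..7, and those are all positions ever visited, so □(coin → ¬change U select) holds.
Positions where coin holds: 0, 4, 6.
Check ¬change U select at each: 0→ok, 4→ok, 6→ok.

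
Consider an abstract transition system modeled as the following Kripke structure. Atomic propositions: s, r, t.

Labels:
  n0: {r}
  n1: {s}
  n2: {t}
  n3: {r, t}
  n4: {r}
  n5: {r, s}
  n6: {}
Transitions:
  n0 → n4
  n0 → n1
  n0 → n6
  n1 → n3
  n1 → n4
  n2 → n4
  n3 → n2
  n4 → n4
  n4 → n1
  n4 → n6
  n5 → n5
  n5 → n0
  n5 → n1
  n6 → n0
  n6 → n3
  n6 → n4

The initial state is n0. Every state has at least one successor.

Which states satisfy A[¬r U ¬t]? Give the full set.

States satisfying ¬r: {n1, n2, n6}.
States satisfying ¬t: {n0, n1, n4, n5, n6}.
States satisfying A[¬r U ¬t]: {n0, n1, n2, n4, n5, n6}.

{n0, n1, n2, n4, n5, n6}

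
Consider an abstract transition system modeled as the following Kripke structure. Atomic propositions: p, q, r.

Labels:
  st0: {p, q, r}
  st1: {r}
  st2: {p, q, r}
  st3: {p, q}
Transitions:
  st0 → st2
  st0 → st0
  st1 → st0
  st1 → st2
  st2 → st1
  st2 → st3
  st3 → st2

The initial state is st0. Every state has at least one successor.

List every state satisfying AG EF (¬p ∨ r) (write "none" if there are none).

{st0, st1, st2, st3}

States satisfying EF (¬p ∨ r): {st0, st1, st2, st3}.
States satisfying AG EF (¬p ∨ r): {st0, st1, st2, st3}.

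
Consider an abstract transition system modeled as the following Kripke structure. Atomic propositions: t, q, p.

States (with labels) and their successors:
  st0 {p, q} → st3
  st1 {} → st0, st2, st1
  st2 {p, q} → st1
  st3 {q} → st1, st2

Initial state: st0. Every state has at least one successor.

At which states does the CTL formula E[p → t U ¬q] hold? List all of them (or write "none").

{st1, st3}

States satisfying p → t: {st1, st3}.
States satisfying ¬q: {st1}.
States satisfying E[p → t U ¬q]: {st1, st3}.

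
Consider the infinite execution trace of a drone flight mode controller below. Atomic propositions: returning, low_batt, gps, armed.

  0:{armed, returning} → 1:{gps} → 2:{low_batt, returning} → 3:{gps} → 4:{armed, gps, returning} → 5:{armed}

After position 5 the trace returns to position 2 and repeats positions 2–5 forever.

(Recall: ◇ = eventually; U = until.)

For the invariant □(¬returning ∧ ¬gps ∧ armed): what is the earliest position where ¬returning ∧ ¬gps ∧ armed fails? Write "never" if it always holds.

0

At position 0 the labels are {armed, returning}, so ¬returning ∧ ¬gps ∧ armed is false there. This is the first violation.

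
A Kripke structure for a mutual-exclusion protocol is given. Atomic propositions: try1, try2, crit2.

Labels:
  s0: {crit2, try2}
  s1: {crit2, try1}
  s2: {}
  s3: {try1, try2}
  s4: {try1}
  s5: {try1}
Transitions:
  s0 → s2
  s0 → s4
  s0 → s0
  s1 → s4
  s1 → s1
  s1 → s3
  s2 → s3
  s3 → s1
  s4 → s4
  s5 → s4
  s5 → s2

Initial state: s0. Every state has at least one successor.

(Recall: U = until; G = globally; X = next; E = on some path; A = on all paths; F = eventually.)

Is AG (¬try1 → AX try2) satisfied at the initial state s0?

Violated

States satisfying ¬try1 → AX try2: {s1, s2, s3, s4, s5}.
States satisfying AG (¬try1 → AX try2): {s1, s2, s3, s4, s5}.
s0 is reachable from s0 and violates ¬try1 → AX try2, so AG fails at s0.
s0 ∉ Sat(AG (¬try1 → AX try2)).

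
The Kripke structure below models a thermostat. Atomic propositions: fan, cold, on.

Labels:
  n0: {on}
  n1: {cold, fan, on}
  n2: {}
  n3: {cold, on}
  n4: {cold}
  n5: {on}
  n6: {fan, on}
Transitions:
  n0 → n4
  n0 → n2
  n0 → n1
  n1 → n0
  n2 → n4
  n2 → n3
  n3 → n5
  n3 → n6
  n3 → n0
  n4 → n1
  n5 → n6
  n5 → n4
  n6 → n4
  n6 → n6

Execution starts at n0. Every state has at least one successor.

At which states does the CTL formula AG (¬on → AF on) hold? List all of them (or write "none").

{n0, n1, n2, n3, n4, n5, n6}

States satisfying ¬on → AF on: {n0, n1, n2, n3, n4, n5, n6}.
States satisfying AG (¬on → AF on): {n0, n1, n2, n3, n4, n5, n6}.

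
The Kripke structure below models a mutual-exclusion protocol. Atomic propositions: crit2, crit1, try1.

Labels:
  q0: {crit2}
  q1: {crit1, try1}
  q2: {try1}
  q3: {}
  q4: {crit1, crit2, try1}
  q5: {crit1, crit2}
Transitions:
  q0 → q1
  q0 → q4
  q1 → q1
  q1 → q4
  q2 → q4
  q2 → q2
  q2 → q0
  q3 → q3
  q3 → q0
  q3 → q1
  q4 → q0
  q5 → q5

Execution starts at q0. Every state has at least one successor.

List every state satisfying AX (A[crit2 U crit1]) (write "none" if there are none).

{q0, q1, q4, q5}

States satisfying A[crit2 U crit1]: {q0, q1, q4, q5}.
States satisfying AX (A[crit2 U crit1]): {q0, q1, q4, q5}.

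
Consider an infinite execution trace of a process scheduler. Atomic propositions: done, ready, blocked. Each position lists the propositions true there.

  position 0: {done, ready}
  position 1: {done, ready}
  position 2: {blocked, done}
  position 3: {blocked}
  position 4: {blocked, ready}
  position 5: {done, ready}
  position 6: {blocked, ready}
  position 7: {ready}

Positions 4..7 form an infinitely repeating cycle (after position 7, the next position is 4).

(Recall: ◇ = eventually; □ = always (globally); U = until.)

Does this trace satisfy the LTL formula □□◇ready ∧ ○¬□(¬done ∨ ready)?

□◇ready holds at every position 0..7, and those are all positions ever visited, so □□◇ready holds.
The position after 0 is 1; ¬□(¬done ∨ ready) is true there.
At position 0: □□◇ready is true; ○¬□(¬done ∨ ready) is true; so □□◇ready ∧ ○¬□(¬done ∨ ready) is true.

Yes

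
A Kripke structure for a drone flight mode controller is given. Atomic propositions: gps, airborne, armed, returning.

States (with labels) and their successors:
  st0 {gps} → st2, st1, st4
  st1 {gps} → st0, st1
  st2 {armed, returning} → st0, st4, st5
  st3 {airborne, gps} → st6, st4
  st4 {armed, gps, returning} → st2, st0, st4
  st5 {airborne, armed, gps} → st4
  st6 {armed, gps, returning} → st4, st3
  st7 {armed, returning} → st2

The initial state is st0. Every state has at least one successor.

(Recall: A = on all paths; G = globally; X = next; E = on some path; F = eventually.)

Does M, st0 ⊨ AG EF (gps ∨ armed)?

States satisfying EF (gps ∨ armed): {st0, st1, st2, st3, st4, st5, st6, st7}.
States satisfying AG EF (gps ∨ armed): {st0, st1, st2, st3, st4, st5, st6, st7}.
Every state reachable from st0 satisfies EF (gps ∨ armed).
st0 ∈ Sat(AG EF (gps ∨ armed)).

Yes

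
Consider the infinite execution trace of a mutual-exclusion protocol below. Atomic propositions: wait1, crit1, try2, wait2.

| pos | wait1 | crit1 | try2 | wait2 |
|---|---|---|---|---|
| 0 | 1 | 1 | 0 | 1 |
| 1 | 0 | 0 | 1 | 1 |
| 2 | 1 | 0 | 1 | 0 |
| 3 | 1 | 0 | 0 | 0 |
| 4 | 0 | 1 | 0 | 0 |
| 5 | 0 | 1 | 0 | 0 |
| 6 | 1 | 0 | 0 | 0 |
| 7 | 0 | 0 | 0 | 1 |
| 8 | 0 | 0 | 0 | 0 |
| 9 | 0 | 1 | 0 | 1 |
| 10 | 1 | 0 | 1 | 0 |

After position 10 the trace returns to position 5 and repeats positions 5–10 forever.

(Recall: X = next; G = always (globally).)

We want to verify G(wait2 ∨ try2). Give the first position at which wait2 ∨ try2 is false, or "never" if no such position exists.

Check wait2 ∨ try2 at each position in order: 0 ✓, 1 ✓, 2 ✓.
At position 3 the labels are {wait1}, so wait2 ∨ try2 is false there. This is the first violation.

3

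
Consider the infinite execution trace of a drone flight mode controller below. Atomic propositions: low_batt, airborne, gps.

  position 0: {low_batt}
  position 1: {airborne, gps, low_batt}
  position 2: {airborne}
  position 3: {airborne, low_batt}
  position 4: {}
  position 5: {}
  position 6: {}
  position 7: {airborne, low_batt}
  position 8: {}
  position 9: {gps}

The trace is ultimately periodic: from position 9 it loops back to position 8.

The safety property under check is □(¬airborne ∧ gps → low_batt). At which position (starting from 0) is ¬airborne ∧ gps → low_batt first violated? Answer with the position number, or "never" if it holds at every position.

Check ¬airborne ∧ gps → low_batt at each position in order: 0 ✓, 1 ✓, 2 ✓, 3 ✓, 4 ✓, 5 ✓, 6 ✓, 7 ✓, 8 ✓.
At position 9 the labels are {gps}, so ¬airborne ∧ gps → low_batt is false there. This is the first violation.

9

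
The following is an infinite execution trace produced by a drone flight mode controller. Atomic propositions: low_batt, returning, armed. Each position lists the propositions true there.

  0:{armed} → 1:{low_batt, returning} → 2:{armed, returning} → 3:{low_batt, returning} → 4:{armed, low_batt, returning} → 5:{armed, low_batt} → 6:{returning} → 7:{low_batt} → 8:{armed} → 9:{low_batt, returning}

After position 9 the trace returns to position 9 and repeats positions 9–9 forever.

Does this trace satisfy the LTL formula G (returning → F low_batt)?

returning → F low_batt holds at every position 0..9, and those are all positions ever visited, so G (returning → F low_batt) holds.
Positions where returning holds: 1, 2, 3, 4, 6, 9.
Check F low_batt at each: 1→ok, 2→ok, 3→ok, 4→ok, 6→ok, 9→ok.

Yes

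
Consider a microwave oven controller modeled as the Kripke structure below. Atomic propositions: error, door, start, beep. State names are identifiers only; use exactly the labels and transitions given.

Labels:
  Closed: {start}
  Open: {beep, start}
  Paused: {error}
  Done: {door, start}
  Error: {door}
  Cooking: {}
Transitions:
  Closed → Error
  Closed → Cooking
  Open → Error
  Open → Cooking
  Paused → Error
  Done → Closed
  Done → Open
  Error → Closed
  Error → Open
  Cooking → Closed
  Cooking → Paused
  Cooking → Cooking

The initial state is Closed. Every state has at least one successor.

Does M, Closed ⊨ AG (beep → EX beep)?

States satisfying beep → EX beep: {Closed, Paused, Done, Error, Cooking}.
States satisfying AG (beep → EX beep): ∅.
Open is reachable from Closed and violates beep → EX beep, so AG fails at Closed.
Closed ∉ Sat(AG (beep → EX beep)).

Violated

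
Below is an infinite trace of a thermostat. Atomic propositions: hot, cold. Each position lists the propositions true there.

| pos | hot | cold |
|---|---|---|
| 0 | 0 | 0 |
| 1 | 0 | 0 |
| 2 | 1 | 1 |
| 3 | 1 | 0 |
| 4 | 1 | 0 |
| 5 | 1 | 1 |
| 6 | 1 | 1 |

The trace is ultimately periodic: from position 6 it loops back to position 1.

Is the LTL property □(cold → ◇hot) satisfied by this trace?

cold → ◇hot holds at every position 0..6, and those are all positions ever visited, so □(cold → ◇hot) holds.
Positions where cold holds: 2, 5, 6.
Check ◇hot at each: 2→ok, 5→ok, 6→ok.

Yes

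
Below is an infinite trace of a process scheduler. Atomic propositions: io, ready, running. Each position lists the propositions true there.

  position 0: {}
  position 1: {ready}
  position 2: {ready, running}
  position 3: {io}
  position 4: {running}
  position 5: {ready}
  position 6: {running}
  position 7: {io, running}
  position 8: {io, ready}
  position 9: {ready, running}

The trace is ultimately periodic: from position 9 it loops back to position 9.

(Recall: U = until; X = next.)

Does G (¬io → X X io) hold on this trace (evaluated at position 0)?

¬io → X X io must hold at every position from 0 onward. It fails at position 0, so G (¬io → X X io) is false.
Positions where ¬io holds: 0, 1, 2, 4, 5, 6, 9.
Check X X io at each: 0→fails, 1→ok, 2→fails, 4→fails, 5→ok, 6→ok, 9→fails.

No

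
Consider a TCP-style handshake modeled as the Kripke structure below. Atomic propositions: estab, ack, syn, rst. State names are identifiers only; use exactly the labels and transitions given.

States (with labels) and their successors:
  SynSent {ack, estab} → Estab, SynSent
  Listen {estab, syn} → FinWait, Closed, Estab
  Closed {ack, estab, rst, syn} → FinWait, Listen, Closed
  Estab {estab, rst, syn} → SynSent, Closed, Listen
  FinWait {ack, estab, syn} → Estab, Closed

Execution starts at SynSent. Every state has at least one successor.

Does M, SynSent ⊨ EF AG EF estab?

States satisfying AG EF estab: {SynSent, Listen, Closed, Estab, FinWait}.
States satisfying EF AG EF estab: {SynSent, Listen, Closed, Estab, FinWait}.
Some path from SynSent reaches a state where AG EF estab holds.
SynSent ∈ Sat(EF AG EF estab).

Holds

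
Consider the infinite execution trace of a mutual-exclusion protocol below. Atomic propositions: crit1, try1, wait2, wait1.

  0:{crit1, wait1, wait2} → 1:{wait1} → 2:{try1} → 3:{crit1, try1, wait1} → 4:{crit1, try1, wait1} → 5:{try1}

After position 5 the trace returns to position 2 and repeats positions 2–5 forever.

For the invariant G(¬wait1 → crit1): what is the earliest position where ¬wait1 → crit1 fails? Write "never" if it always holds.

Check ¬wait1 → crit1 at each position in order: 0 ✓, 1 ✓.
At position 2 the labels are {try1}, so ¬wait1 → crit1 is false there. This is the first violation.

2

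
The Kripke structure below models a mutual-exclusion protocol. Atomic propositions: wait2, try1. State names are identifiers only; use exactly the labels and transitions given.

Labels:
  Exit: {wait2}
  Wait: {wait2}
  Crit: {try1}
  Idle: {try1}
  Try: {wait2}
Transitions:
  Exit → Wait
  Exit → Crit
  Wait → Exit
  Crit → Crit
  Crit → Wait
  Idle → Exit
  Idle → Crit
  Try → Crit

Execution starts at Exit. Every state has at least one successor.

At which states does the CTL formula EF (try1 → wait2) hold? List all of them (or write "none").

States satisfying try1 → wait2: {Exit, Wait, Try}.
States satisfying EF (try1 → wait2): {Exit, Wait, Crit, Idle, Try}.

{Exit, Wait, Crit, Idle, Try}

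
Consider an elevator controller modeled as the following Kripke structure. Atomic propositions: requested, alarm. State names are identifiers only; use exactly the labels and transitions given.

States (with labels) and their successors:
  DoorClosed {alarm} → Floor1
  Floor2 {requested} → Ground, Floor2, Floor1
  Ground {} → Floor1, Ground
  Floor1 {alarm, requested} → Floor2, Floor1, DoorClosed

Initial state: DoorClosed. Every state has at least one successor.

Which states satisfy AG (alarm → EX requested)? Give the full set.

States satisfying alarm → EX requested: {DoorClosed, Floor2, Ground, Floor1}.
States satisfying AG (alarm → EX requested): {DoorClosed, Floor2, Ground, Floor1}.

{DoorClosed, Floor2, Ground, Floor1}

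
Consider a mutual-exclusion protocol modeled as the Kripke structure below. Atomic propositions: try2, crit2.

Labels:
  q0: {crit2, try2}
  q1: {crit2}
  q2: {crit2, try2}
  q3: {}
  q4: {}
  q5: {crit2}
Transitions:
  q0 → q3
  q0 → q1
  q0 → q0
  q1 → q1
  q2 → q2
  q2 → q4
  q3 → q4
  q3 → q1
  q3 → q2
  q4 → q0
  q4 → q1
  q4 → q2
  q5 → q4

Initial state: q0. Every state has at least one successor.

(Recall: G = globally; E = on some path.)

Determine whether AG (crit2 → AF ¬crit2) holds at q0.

States satisfying crit2 → AF ¬crit2: {q3, q4, q5}.
States satisfying AG (crit2 → AF ¬crit2): ∅.
q0 is reachable from q0 and violates crit2 → AF ¬crit2, so AG fails at q0.
q0 ∉ Sat(AG (crit2 → AF ¬crit2)).

No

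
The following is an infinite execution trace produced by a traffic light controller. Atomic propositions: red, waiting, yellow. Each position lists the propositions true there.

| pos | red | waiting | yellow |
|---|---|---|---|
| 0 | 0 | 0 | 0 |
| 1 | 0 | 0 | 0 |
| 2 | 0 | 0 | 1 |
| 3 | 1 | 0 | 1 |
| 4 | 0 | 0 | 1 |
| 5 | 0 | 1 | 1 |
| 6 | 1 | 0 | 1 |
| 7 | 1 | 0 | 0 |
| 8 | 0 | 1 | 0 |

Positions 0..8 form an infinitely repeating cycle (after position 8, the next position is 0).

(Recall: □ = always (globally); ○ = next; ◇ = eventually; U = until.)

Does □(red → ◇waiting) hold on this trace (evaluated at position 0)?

Yes

red → ◇waiting holds at every position 0..8, and those are all positions ever visited, so □(red → ◇waiting) holds.
Positions where red holds: 3, 6, 7.
Check ◇waiting at each: 3→ok, 6→ok, 7→ok.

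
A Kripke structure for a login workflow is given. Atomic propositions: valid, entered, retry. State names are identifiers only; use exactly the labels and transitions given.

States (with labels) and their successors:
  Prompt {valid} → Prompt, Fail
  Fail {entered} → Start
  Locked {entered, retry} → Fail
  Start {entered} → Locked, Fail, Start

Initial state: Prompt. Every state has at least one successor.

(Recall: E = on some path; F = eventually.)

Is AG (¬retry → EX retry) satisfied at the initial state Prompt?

Does not hold

States satisfying ¬retry → EX retry: {Locked, Start}.
States satisfying AG (¬retry → EX retry): ∅.
Fail is reachable from Prompt and violates ¬retry → EX retry, so AG fails at Prompt.
Prompt ∉ Sat(AG (¬retry → EX retry)).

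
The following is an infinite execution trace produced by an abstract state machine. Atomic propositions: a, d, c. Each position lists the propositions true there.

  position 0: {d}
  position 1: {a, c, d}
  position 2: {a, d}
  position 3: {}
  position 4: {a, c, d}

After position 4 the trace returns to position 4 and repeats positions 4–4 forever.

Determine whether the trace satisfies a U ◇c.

Yes

Walking from position 0: ◇c first holds at position 0, and a holds at every earlier position along the way, so a U ◇c holds.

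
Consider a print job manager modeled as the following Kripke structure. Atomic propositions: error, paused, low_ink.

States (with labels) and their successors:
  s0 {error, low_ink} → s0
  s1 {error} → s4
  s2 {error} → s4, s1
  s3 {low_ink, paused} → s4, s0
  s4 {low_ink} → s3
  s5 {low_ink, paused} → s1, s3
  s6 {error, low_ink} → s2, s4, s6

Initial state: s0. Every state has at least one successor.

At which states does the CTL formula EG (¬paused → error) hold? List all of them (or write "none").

{s0, s3, s5, s6}

States satisfying ¬paused → error: {s0, s1, s2, s3, s5, s6}.
States satisfying EG (¬paused → error): {s0, s3, s5, s6}.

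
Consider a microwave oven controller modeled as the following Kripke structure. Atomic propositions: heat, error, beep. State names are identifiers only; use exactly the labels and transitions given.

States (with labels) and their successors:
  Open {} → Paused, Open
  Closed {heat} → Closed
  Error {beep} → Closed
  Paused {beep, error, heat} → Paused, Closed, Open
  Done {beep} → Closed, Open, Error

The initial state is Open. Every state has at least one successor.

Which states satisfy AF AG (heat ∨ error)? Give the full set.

States satisfying AG (heat ∨ error): {Closed}.
States satisfying AF AG (heat ∨ error): {Closed, Error}.

{Closed, Error}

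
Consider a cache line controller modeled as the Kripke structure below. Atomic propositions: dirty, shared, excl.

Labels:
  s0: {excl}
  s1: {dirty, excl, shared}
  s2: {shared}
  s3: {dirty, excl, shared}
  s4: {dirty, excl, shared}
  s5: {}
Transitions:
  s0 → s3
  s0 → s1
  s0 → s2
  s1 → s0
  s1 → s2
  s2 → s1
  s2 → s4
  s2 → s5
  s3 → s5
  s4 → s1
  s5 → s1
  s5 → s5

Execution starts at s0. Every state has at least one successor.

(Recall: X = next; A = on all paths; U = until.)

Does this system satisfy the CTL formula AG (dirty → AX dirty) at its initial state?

States satisfying dirty → AX dirty: {s0, s2, s4, s5}.
States satisfying AG (dirty → AX dirty): ∅.
s1 is reachable from s0 and violates dirty → AX dirty, so AG fails at s0.
s0 ∉ Sat(AG (dirty → AX dirty)).

Violated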